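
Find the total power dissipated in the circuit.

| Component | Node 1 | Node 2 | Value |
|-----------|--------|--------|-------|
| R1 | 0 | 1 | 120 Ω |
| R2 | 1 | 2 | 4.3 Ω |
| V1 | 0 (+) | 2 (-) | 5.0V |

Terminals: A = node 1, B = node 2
Nodal analysis, taking node 2 as the 0 V reference.
Source V1 fixes V_0 = 5 V.
KCL at each unknown node (sum of currents leaving = 0; resistances in Ω):
  Node 1: (V_1 - 5)/120 + (V_1 - 0)/4.3 = 0
Collecting terms: 0.2409 × V_1 = 0.04167  =>  V_1 = 0.173 V
Power in each resistor, P = (ΔV)²/R:
  P_R1 = (5 - 0.173)²/120 = 0.1942 W
  P_R2 = (0.173 - 0)²/4.3 = 0.006958 W
P_total = P_R1 + P_R2 = 0.2011 W

Final answer: 0.2011 W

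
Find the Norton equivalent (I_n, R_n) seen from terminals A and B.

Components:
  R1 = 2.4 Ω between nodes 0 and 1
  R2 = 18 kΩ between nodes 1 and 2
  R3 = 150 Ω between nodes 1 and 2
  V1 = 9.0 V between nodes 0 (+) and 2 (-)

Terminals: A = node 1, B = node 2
Find the Thévenin equivalent first; then I_n = V_th/R_th and R_n = R_th.
Step 1 — V_th is the open-circuit voltage V_A - V_B (nothing connected across the terminals).
Nodal analysis, taking node 2 as the 0 V reference.
Source V1 fixes V_0 = 9 V.
KCL at each unknown node (sum of currents leaving = 0; resistances in Ω):
  Node 1: (V_1 - 9)/2.4 + (V_1 - 0)/18000 + (V_1 - 0)/150 = 0
Collecting terms: 0.4234 × V_1 = 3.75  =>  V_1 = 8.857 V
V_th = V_1 - V_2 = 8.857 - 0 = 8.857 V
Step 2 — R_th: zero the source — replace V1 by a short circuit (node 2 merges into node 0) — and find the resistance seen between A (node 1) and B (node 0).
Reduce the network between node 1 (A) and node 0 (B) by series/parallel combination:
  Rp1 = R1 ‖ R2 ‖ R3 (parallel, all between nodes 0 and 1) = 1/(1/2.4 + 1/18000 + 1/150) = 2.362 Ω
R_th = 2.362 Ω
I_n = V_th/R_th = 8.857/2.362 = 3.75 A, and R_n = R_th = 2.362 Ω

Final answer: I_n = 3.75 A, R_n = 2.362 Ω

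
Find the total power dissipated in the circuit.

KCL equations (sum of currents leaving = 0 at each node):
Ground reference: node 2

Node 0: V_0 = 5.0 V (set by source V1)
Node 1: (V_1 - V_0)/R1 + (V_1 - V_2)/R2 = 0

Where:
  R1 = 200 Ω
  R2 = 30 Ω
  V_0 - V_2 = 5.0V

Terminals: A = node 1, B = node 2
Nodal analysis, taking node 2 as the 0 V reference.
Source V1 fixes V_0 = 5 V.
KCL at each unknown node (sum of currents leaving = 0; resistances in Ω):
  Node 1: (V_1 - 5)/200 + (V_1 - 0)/30 = 0
Collecting terms: 0.03833 × V_1 = 0.025  =>  V_1 = 0.6522 V
Power in each resistor, P = (ΔV)²/R:
  P_R1 = (5 - 0.6522)²/200 = 0.09452 W
  P_R2 = (0.6522 - 0)²/30 = 0.01418 W
P_total = P_R1 + P_R2 = 0.1087 W

Final answer: 0.1087 W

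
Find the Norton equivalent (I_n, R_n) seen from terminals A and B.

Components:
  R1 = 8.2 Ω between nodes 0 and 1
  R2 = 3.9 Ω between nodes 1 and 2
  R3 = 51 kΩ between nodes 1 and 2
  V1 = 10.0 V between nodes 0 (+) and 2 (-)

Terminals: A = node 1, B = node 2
Find the Thévenin equivalent first; then I_n = V_th/R_th and R_n = R_th.
Step 1 — V_th is the open-circuit voltage V_A - V_B (nothing connected across the terminals).
Nodal analysis, taking node 2 as the 0 V reference.
Source V1 fixes V_0 = 10 V.
KCL at each unknown node (sum of currents leaving = 0; resistances in Ω):
  Node 1: (V_1 - 10)/8.2 + (V_1 - 0)/3.9 + (V_1 - 0)/51000 = 0
Collecting terms: 0.3784 × V_1 = 1.22  =>  V_1 = 3.223 V
V_th = V_1 - V_2 = 3.223 - 0 = 3.223 V
Step 2 — R_th: zero the source — replace V1 by a short circuit (node 2 merges into node 0) — and find the resistance seen between A (node 1) and B (node 0).
Reduce the network between node 1 (A) and node 0 (B) by series/parallel combination:
  Rp1 = R1 ‖ R2 ‖ R3 (parallel, all between nodes 0 and 1) = 1/(1/8.2 + 1/3.9 + 1/51000) = 2.643 Ω
R_th = 2.643 Ω
I_n = V_th/R_th = 3.223/2.643 = 1.22 A, and R_n = R_th = 2.643 Ω

Final answer: I_n = 1.22 A, R_n = 2.643 Ω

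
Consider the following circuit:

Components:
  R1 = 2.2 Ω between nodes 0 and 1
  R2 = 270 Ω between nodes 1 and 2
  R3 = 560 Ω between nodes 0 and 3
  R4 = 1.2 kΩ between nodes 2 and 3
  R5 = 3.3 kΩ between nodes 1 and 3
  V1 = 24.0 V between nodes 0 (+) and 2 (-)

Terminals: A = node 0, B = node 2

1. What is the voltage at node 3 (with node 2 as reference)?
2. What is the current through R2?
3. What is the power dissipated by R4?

Nodal analysis, taking node 2 as the 0 V reference.
Source V1 fixes V_0 = 24 V.
KCL at each unknown node (sum of currents leaving = 0; resistances in Ω):
  Node 1: (V_1 - 24)/2.2 + (V_1 - 0)/270 + (V_1 - V_3)/3300 = 0
  Node 3: (V_3 - 24)/560 + (V_3 - 0)/1200 + (V_3 - V_1)/3300 = 0
Collecting terms (coefficients in siemens):
  0.4586·V_1 - 0.000303·V_3 = 10.91
  0.002922·V_3 - 0.000303·V_1 = 0.04286
Determinant D = (0.4586)(0.002922) - (-0.000303)(-0.000303) = 0.00134
V_1 = [(10.91)(0.002922) - (-0.000303)(0.04286)]/D = 23.8 V
V_3 = [(0.4586)(0.04286) - (10.91)(-0.000303)]/D = 17.13 V
Part 1:
  Read off the nodal solution: V_3 = 17.13 V
Part 2:
  I_R2 = (V_1 - V_2)/R2 = (23.8 - 0)/270 = 0.08815 A
  Magnitude: I_R2 = 0.08815 A
Part 3:
  I_R4 = (V_2 - V_3)/R4 = (0 - 17.13)/1200 = -0.01428 A
  P_R4 = I_R4² × R4 = (-0.01428)² × 1200 = 0.2447 W

Final answers:
1. V_3 = 17.13 V
2. I_R2 = 0.08815 A
3. P_R4 = 0.2447 W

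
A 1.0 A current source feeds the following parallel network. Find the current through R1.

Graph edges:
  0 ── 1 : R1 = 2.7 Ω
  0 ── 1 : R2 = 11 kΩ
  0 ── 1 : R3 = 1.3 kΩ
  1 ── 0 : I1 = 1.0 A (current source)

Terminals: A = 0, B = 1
All resistors sit directly between nodes 0 and 1, so they are in parallel and share one voltage V; the full source current 1 A splits among them.
1/R_par = 1/2.7 + 1/11000 + 1/1300 = 0.3712 S  =>  R_par = 2.694 Ω
V = I × R_par = 1 × 2.694 = 2.694 V
I_R1 = V/R1 = 2.694/2.7 = 0.9977 A

Final answer: 0.9977 A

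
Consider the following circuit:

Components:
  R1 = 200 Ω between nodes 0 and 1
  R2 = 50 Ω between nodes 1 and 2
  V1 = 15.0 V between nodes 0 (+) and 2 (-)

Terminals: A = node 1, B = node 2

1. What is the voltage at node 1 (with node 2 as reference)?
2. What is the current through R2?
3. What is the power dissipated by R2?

Nodal analysis, taking node 2 as the 0 V reference.
Source V1 fixes V_0 = 15 V.
KCL at each unknown node (sum of currents leaving = 0; resistances in Ω):
  Node 1: (V_1 - 15)/200 + (V_1 - 0)/50 = 0
Collecting terms: 0.025 × V_1 = 0.075  =>  V_1 = 3 V
Part 1:
  Read off the nodal solution: V_1 = 3 V
Part 2:
  I_R2 = (V_1 - V_2)/R2 = (3 - 0)/50 = 0.06 A
  Magnitude: I_R2 = 0.06 A
Part 3:
  I_R2 = (V_1 - V_2)/R2 = (3 - 0)/50 = 0.06 A
  P_R2 = I_R2² × R2 = (0.06)² × 50 = 0.18 W

Final answers:
1. V_1 = 3 V
2. I_R2 = 0.06 A
3. P_R2 = 0.18 W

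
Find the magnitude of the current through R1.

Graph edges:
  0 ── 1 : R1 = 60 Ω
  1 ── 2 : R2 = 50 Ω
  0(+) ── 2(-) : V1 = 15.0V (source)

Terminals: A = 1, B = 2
Nodal analysis, taking node 2 as the 0 V reference.
Source V1 fixes V_0 = 15 V.
KCL at each unknown node (sum of currents leaving = 0; resistances in Ω):
  Node 1: (V_1 - 15)/60 + (V_1 - 0)/50 = 0
Collecting terms: 0.03667 × V_1 = 0.25  =>  V_1 = 6.818 V
I_R1 = (V_0 - V_1)/R1 = (15 - 6.818)/60 = 0.1364 A
|I_R1| = 0.1364 A

Final answer: |I_R1| = 0.1364 A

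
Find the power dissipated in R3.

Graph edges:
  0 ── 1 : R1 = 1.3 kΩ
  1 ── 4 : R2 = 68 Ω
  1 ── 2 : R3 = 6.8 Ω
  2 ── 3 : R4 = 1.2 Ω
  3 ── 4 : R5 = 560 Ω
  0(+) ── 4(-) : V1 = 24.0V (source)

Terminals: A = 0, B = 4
Nodal analysis, taking node 4 as the 0 V reference.
Source V1 fixes V_0 = 24 V.
KCL at each unknown node (sum of currents leaving = 0; resistances in Ω):
  Node 1: (V_1 - 24)/1300 + (V_1 - 0)/68 + (V_1 - V_2)/6.8 = 0
  Node 2: (V_2 - V_1)/6.8 + (V_2 - V_3)/1.2 = 0
  Node 3: (V_3 - V_2)/1.2 + (V_3 - 0)/560 = 0
Collecting terms (coefficients in siemens):
  0.1625·V_1 - 0.1471·V_2 = 0.01846
  0.9804·V_2 - 0.1471·V_1 - 0.8333·V_3 = 0
  0.8351·V_3 - 0.8333·V_2 = 0
Solving these 3 simultaneous equations (Gaussian elimination) gives:
  V_1 = 1.071 V, V_2 = 1.058 V, V_3 = 1.056 V
I_R3 = (V_1 - V_2)/R3 = (1.071 - 1.058)/6.8 = 0.001886 A
P_R3 = I_R3² × R3 = (0.001886)² × 6.8 = 0.00002418 W

Final answer: 2.418e-05 W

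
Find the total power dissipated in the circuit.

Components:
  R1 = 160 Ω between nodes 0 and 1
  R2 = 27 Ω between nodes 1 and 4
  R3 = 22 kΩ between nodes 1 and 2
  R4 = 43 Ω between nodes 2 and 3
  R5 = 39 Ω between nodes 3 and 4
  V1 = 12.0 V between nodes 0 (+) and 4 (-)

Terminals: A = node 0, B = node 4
Nodal analysis, taking node 4 as the 0 V reference.
Source V1 fixes V_0 = 12 V.
KCL at each unknown node (sum of currents leaving = 0; resistances in Ω):
  Node 1: (V_1 - 12)/160 + (V_1 - 0)/27 + (V_1 - V_2)/22000 = 0
  Node 2: (V_2 - V_1)/22000 + (V_2 - V_3)/43 = 0
  Node 3: (V_3 - V_2)/43 + (V_3 - 0)/39 = 0
Collecting terms (coefficients in siemens):
  0.04333·V_1 - 0.00004545·V_2 = 0.075
  0.0233·V_2 - 0.00004545·V_1 - 0.02326·V_3 = 0
  0.0489·V_3 - 0.02326·V_2 = 0
Solving these 3 simultaneous equations (Gaussian elimination) gives:
  V_1 = 1.731 V, V_2 = 0.006427 V, V_3 = 0.003057 V
Power in each resistor, P = (ΔV)²/R:
  P_R1 = (12 - 1.731)²/160 = 0.6591 W
  P_R2 = (1.731 - 0)²/27 = 0.111 W
  P_R3 = (1.731 - 0.006427)²/22000 = 0.0001352 W
  P_R4 = (0.006427 - 0.003057)²/43 = 0.0000002642 W
  P_R5 = (0.003057 - 0)²/39 = 0.0000002396 W
P_total = P_R1 + P_R2 + P_R3 + P_R4 + P_R5 = 0.7702 W

Final answer: 0.7702 W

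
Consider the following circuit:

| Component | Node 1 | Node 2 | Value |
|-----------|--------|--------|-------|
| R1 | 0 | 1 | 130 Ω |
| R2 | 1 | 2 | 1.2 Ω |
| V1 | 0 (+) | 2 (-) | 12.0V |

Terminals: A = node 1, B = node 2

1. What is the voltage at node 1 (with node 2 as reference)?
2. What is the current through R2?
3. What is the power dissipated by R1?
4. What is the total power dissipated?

Nodal analysis, taking node 2 as the 0 V reference.
Source V1 fixes V_0 = 12 V.
KCL at each unknown node (sum of currents leaving = 0; resistances in Ω):
  Node 1: (V_1 - 12)/130 + (V_1 - 0)/1.2 = 0
Collecting terms: 0.841 × V_1 = 0.09231  =>  V_1 = 0.1098 V
Part 1:
  Read off the nodal solution: V_1 = 0.1098 V
Part 2:
  I_R2 = (V_1 - V_2)/R2 = (0.1098 - 0)/1.2 = 0.09146 A
  Magnitude: I_R2 = 0.09146 A
Part 3:
  I_R1 = (V_0 - V_1)/R1 = (12 - 0.1098)/130 = 0.09146 A
  P_R1 = I_R1² × R1 = (0.09146)² × 130 = 1.088 W
Part 4:
  Power in each resistor, P = (ΔV)²/R:
    P_R1 = (12 - 0.1098)²/130 = 1.088 W
    P_R2 = (0.1098 - 0)²/1.2 = 0.01004 W
  P_total = P_R1 + P_R2 = 1.098 W

Final answers:
1. V_1 = 0.1098 V
2. I_R2 = 0.09146 A
3. P_R1 = 1.088 W
4. P_total = 1.098 W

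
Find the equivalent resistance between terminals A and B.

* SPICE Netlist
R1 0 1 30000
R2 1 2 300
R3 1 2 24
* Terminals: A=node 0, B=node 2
Reduce the network between node 0 (A) and node 2 (B) by series/parallel combination:
  Rp1 = R2 ‖ R3 (parallel, both between nodes 1 and 2) = 1/(1/300 + 1/24) = 22.22 Ω
  Rs1 = R1 + Rp1 (series, joined only at node 1) = 30000 + 22.22 = 30020 Ω
R_eq = 30.02 kΩ

Final answer: 30.02 kΩ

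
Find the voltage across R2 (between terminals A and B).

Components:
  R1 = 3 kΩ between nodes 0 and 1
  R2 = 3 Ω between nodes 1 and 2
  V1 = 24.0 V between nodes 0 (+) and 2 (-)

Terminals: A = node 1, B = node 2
R1 and R2 are in series across V1 (node 0 → node 1 → node 2), and the output A–B is taken across R2, so this is a voltage divider.
Series current: I = V1/(R1 + R2) = 24/(3000 + 3) = 24/3003 = 0.007992 A
V_R2 = I × R2 = V1 × R2/(R1 + R2) = 24 × 3/3003 = 0.02398 V

Final answer: 0.02398 V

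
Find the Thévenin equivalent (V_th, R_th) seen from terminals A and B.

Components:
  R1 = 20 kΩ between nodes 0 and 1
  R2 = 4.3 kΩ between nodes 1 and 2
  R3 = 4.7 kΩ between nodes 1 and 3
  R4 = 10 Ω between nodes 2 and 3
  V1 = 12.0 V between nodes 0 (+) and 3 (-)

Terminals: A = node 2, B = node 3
Step 1 — V_th is the open-circuit voltage V_A - V_B (nothing connected across the terminals).
Nodal analysis, taking node 3 as the 0 V reference.
Source V1 fixes V_0 = 12 V.
KCL at each unknown node (sum of currents leaving = 0; resistances in Ω):
  Node 1: (V_1 - 12)/20000 + (V_1 - V_2)/4300 + (V_1 - 0)/4700 = 0
  Node 2: (V_2 - V_1)/4300 + (V_2 - 0)/10 = 0
Collecting terms (coefficients in siemens):
  0.0004953·V_1 - 0.0002326·V_2 = 0.0006
  0.1002·V_2 - 0.0002326·V_1 = 0
Determinant D = (0.0004953)(0.1002) - (-0.0002326)(-0.0002326) = 0.00004959
V_1 = [(0.0006)(0.1002) - (-0.0002326)(0)]/D = 1.213 V
V_2 = [(0.0004953)(0) - (0.0006)(-0.0002326)]/D = 0.002814 V
V_th = V_2 - V_3 = 0.002814 - 0 = 0.002814 V
Step 2 — R_th: zero the source — replace V1 by a short circuit (node 3 merges into node 0) — and find the resistance seen between A (node 2) and B (node 0).
Reduce the network between node 2 (A) and node 0 (B) by series/parallel combination:
  Rp1 = R1 ‖ R3 (parallel, both between nodes 0 and 1) = 1/(1/20000 + 1/4700) = 3806 Ω
  Rs1 = R2 + Rp1 (series, joined only at node 1) = 4300 + 3806 = 8106 Ω
  Rp2 = R4 ‖ Rs1 (parallel, both between nodes 0 and 2) = 1/(1/10 + 1/8106) = 9.988 Ω
R_th = 9.988 Ω

Final answer: V_th = 0.002814 V, R_th = 9.988 Ω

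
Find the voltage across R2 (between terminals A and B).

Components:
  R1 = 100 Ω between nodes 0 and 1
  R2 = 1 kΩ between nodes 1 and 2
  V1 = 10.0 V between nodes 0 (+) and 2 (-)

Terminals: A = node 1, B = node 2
R1 and R2 are in series across V1 (node 0 → node 1 → node 2), and the output A–B is taken across R2, so this is a voltage divider.
Series current: I = V1/(R1 + R2) = 10/(100 + 1000) = 10/1100 = 0.009091 A
V_R2 = I × R2 = V1 × R2/(R1 + R2) = 10 × 1000/1100 = 9.091 V

Final answer: 9.091 V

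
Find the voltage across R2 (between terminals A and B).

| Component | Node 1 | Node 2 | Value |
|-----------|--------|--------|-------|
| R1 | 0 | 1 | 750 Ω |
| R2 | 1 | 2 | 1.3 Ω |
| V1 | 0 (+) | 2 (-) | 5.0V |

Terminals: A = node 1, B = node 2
R1 and R2 are in series across V1 (node 0 → node 1 → node 2), and the output A–B is taken across R2, so this is a voltage divider.
Series current: I = V1/(R1 + R2) = 5/(750 + 1.3) = 5/751.3 = 0.006655 A
V_R2 = I × R2 = V1 × R2/(R1 + R2) = 5 × 1.3/751.3 = 0.008652 V

Final answer: 0.008652 V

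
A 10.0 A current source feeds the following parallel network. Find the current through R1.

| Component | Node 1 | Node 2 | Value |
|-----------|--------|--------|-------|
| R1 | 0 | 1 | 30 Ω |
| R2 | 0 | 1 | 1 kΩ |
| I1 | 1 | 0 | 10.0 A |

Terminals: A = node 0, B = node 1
All resistors sit directly between nodes 0 and 1, so they are in parallel and share one voltage V; the full source current 10 A splits among them.
1/R_par = 1/30 + 1/1000 = 0.03433 S  =>  R_par = 29.13 Ω
V = I × R_par = 10 × 29.13 = 291.3 V
I_R1 = V/R1 = 291.3/30 = 9.709 A

Final answer: 9.709 A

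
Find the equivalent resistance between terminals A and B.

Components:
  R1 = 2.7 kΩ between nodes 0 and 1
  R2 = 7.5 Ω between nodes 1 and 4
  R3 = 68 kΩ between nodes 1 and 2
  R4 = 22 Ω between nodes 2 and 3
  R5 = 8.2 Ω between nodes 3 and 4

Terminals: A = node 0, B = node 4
Reduce the network between node 0 (A) and node 4 (B) by series/parallel combination:
  Rs1 = R3 + R4 (series, joined only at node 2) = 68000 + 22 = 68020 Ω
  Rs2 = R5 + Rs1 (series, joined only at node 3) = 8.2 + 68020 = 68030 Ω
  Rp1 = R2 ‖ Rs2 (parallel, both between nodes 1 and 4) = 1/(1/7.5 + 1/68030) = 7.499 Ω
  Rs3 = R1 + Rp1 (series, joined only at node 1) = 2700 + 7.499 = 2707 Ω
R_eq = 2.707 kΩ

Final answer: 2.707 kΩ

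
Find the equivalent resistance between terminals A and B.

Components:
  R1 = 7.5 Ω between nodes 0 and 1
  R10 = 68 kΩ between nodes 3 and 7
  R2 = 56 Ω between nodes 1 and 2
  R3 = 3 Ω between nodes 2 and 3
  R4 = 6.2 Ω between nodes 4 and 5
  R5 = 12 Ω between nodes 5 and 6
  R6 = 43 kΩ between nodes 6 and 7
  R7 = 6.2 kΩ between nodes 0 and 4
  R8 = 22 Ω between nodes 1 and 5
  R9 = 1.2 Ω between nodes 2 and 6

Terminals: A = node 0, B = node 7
The network is not a plain series/parallel combination. Inject a 1 A test current into terminal A (node 0) and return it from terminal B (node 7); then R_eq = V_A / (1 A).
Nodal analysis, taking node 7 as the 0 V reference.
Current source I_test pushes 1 A into node 0 and draws it out of node 7.
KCL at each unknown node (sum of currents leaving = 0; resistances in Ω):
  Node 0: (V_0 - V_1)/7.5 + (V_0 - V_4)/6200 - 1 = 0
  Node 1: (V_1 - V_0)/7.5 + (V_1 - V_2)/56 + (V_1 - V_5)/22 = 0
  Node 2: (V_2 - V_1)/56 + (V_2 - V_3)/3 + (V_2 - V_6)/1.2 = 0
  Node 3: (V_3 - V_2)/3 + (V_3 - 0)/68000 = 0
  Node 4: (V_4 - V_0)/6200 + (V_4 - V_5)/6.2 = 0
  Node 5: (V_5 - V_1)/22 + (V_5 - V_4)/6.2 + (V_5 - V_6)/12 = 0
  Node 6: (V_6 - V_2)/1.2 + (V_6 - V_5)/12 + (V_6 - 0)/43000 = 0
Collecting terms (coefficients in siemens):
  0.1335·V_0 - 0.1333·V_1 - 0.0001613·V_4 = 1
  0.1966·V_1 - 0.1333·V_0 - 0.01786·V_2 - 0.04545·V_5 = 0
  1.185·V_2 - 0.01786·V_1 - 0.3333·V_3 - 0.8333·V_6 = 0
  0.3333·V_3 - 0.3333·V_2 = 0
  0.1615·V_4 - 0.0001613·V_0 - 0.1613·V_5 = 0
  0.2901·V_5 - 0.04545·V_1 - 0.1613·V_4 - 0.08333·V_6 = 0
  0.9167·V_6 - 0.8333·V_2 - 0.08333·V_5 = 0
Solving these 7 simultaneous equations (Gaussian elimination) gives:
  V_0 = 26370 V, V_1 = 26360 V, V_2 = 26340 V, V_3 = 26340 V
  V_4 = 26350 V, V_5 = 26350 V, V_6 = 26340 V
R_eq = V_0 / 1 A = 26370 Ω = 26.37 kΩ

Final answer: 26.37 kΩ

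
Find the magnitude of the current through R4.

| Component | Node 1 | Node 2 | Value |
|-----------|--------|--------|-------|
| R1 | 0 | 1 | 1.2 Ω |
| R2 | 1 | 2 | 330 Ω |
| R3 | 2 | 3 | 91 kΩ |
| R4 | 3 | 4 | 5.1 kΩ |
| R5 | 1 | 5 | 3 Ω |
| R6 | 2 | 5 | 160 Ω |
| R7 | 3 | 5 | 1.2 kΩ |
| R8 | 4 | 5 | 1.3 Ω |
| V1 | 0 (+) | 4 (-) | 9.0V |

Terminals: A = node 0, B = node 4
Nodal analysis, taking node 4 as the 0 V reference.
Source V1 fixes V_0 = 9 V.
KCL at each unknown node (sum of currents leaving = 0; resistances in Ω):
  Node 1: (V_1 - 9)/1.2 + (V_1 - V_2)/330 + (V_1 - V_5)/3 = 0
  Node 2: (V_2 - V_1)/330 + (V_2 - V_3)/91000 + (V_2 - V_5)/160 = 0
  Node 3: (V_3 - V_2)/91000 + (V_3 - 0)/5100 + (V_3 - V_5)/1200 = 0
  Node 5: (V_5 - V_1)/3 + (V_5 - V_2)/160 + (V_5 - V_3)/1200 + (V_5 - 0)/1.3 = 0
Collecting terms (coefficients in siemens):
  1.17·V_1 - 0.00303·V_2 - 0.3333·V_5 = 7.5
  0.009291·V_2 - 0.00303·V_1 - 0.00001099·V_3 - 0.00625·V_5 = 0
  0.00104·V_3 - 0.00001099·V_2 - 0.0008333·V_5 = 0
  1.11·V_5 - 0.3333·V_1 - 0.00625·V_2 - 0.0008333·V_3 = 0
Solving these 4 simultaneous equations (Gaussian elimination) gives:
  V_1 = 7.03 V, V_2 = 3.73 V, V_3 = 1.749 V, V_5 = 2.134 V
I_R4 = (V_3 - V_4)/R4 = (1.749 - 0)/5100 = 0.0003429 A
|I_R4| = 0.0003429 A

Final answer: |I_R4| = 0.0003429 A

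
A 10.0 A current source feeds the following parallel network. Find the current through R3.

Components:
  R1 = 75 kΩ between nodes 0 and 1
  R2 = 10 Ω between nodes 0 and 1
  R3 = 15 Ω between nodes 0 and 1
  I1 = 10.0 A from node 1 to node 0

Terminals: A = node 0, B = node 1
All resistors sit directly between nodes 0 and 1, so they are in parallel and share one voltage V; the full source current 10 A splits among them.
1/R_par = 1/75000 + 1/10 + 1/15 = 0.1667 S  =>  R_par = 6 Ω
V = I × R_par = 10 × 6 = 60 V
I_R3 = V/R3 = 60/15 = 4 A

Final answer: 4 A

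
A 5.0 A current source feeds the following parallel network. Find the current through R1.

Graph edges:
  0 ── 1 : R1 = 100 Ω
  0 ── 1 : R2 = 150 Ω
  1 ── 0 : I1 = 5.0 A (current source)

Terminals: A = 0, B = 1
All resistors sit directly between nodes 0 and 1, so they are in parallel and share one voltage V; the full source current 5 A splits among them.
1/R_par = 1/100 + 1/150 = 0.01667 S  =>  R_par = 60 Ω
V = I × R_par = 5 × 60 = 300 V
I_R1 = V/R1 = 300/100 = 3 A

Final answer: 3 A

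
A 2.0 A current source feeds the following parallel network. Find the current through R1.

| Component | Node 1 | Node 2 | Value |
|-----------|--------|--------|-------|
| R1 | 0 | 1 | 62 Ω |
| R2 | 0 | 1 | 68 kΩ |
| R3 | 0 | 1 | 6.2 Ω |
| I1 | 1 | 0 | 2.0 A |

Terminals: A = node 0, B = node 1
All resistors sit directly between nodes 0 and 1, so they are in parallel and share one voltage V; the full source current 2 A splits among them.
1/R_par = 1/62 + 1/68000 + 1/6.2 = 0.1774 S  =>  R_par = 5.636 Ω
V = I × R_par = 2 × 5.636 = 11.27 V
I_R1 = V/R1 = 11.27/62 = 0.1818 A

Final answer: 0.1818 A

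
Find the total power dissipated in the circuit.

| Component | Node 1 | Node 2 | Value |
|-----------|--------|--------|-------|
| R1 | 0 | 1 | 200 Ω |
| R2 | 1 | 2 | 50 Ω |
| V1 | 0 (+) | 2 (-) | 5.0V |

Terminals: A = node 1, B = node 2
Nodal analysis, taking node 2 as the 0 V reference.
Source V1 fixes V_0 = 5 V.
KCL at each unknown node (sum of currents leaving = 0; resistances in Ω):
  Node 1: (V_1 - 5)/200 + (V_1 - 0)/50 = 0
Collecting terms: 0.025 × V_1 = 0.025  =>  V_1 = 1 V
Power in each resistor, P = (ΔV)²/R:
  P_R1 = (5 - 1)²/200 = 0.08 W
  P_R2 = (1 - 0)²/50 = 0.02 W
P_total = P_R1 + P_R2 = 0.1 W

Final answer: 0.1 W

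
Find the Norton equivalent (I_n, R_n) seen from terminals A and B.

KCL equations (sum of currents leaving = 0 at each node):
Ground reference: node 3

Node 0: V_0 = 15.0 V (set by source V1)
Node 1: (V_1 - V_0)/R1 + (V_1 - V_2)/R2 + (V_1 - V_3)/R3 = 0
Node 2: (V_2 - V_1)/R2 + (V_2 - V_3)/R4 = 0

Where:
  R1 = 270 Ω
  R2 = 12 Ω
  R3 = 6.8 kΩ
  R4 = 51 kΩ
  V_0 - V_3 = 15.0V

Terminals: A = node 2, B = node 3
Find the Thévenin equivalent first; then I_n = V_th/R_th and R_n = R_th.
Step 1 — V_th is the open-circuit voltage V_A - V_B (nothing connected across the terminals).
Nodal analysis, taking node 3 as the 0 V reference.
Source V1 fixes V_0 = 15 V.
KCL at each unknown node (sum of currents leaving = 0; resistances in Ω):
  Node 1: (V_1 - 15)/270 + (V_1 - V_2)/12 + (V_1 - 0)/6800 = 0
  Node 2: (V_2 - V_1)/12 + (V_2 - 0)/51000 = 0
Collecting terms (coefficients in siemens):
  0.08718·V_1 - 0.08333·V_2 = 0.05556
  0.08335·V_2 - 0.08333·V_1 = 0
Determinant D = (0.08718)(0.08335) - (-0.08333)(-0.08333) = 0.0003226
V_1 = [(0.05556)(0.08335) - (-0.08333)(0)]/D = 14.35 V
V_2 = [(0.08718)(0) - (0.05556)(-0.08333)]/D = 14.35 V
V_th = V_2 - V_3 = 14.35 - 0 = 14.35 V
Step 2 — R_th: zero the source — replace V1 by a short circuit (node 3 merges into node 0) — and find the resistance seen between A (node 2) and B (node 0).
Reduce the network between node 2 (A) and node 0 (B) by series/parallel combination:
  Rp1 = R1 ‖ R3 (parallel, both between nodes 0 and 1) = 1/(1/270 + 1/6800) = 259.7 Ω
  Rs1 = R2 + Rp1 (series, joined only at node 1) = 12 + 259.7 = 271.7 Ω
  Rp2 = R4 ‖ Rs1 (parallel, both between nodes 0 and 2) = 1/(1/51000 + 1/271.7) = 270.2 Ω
R_th = 270.2 Ω
I_n = V_th/R_th = 14.35/270.2 = 0.0531 A, and R_n = R_th = 270.2 Ω

Final answer: I_n = 0.0531 A, R_n = 270.2 Ω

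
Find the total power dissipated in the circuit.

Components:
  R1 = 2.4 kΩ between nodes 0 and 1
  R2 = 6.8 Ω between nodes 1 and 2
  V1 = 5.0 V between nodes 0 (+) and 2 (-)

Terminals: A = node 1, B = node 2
Nodal analysis, taking node 2 as the 0 V reference.
Source V1 fixes V_0 = 5 V.
KCL at each unknown node (sum of currents leaving = 0; resistances in Ω):
  Node 1: (V_1 - 5)/2400 + (V_1 - 0)/6.8 = 0
Collecting terms: 0.1475 × V_1 = 0.002083  =>  V_1 = 0.01413 V
Power in each resistor, P = (ΔV)²/R:
  P_R1 = (5 - 0.01413)²/2400 = 0.01036 W
  P_R2 = (0.01413 - 0)²/6.8 = 0.00002935 W
P_total = P_R1 + P_R2 = 0.01039 W

Final answer: 0.01039 W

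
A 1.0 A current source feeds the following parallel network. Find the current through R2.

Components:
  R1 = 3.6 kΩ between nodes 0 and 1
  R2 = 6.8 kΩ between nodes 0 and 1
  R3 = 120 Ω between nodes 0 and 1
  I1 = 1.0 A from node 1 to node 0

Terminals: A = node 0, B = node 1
All resistors sit directly between nodes 0 and 1, so they are in parallel and share one voltage V; the full source current 1 A splits among them.
1/R_par = 1/3600 + 1/6800 + 1/120 = 0.008758 S  =>  R_par = 114.2 Ω
V = I × R_par = 1 × 114.2 = 114.2 V
I_R2 = V/R2 = 114.2/6800 = 0.01679 A

Final answer: 0.01679 A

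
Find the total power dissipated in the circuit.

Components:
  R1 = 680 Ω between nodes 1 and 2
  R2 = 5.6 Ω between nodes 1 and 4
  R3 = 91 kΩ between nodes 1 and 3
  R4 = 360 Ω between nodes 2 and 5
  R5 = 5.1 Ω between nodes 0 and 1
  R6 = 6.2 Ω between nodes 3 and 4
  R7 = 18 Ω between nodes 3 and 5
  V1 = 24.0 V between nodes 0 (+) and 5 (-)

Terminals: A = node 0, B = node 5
Nodal analysis, taking node 5 as the 0 V reference.
Source V1 fixes V_0 = 24 V.
KCL at each unknown node (sum of currents leaving = 0; resistances in Ω):
  Node 1: (V_1 - V_2)/680 + (V_1 - V_4)/5.6 + (V_1 - V_3)/91000 + (V_1 - 24)/5.1 = 0
  Node 2: (V_2 - V_1)/680 + (V_2 - 0)/360 = 0
  Node 3: (V_3 - V_1)/91000 + (V_3 - V_4)/6.2 + (V_3 - 0)/18 = 0
  Node 4: (V_4 - V_1)/5.6 + (V_4 - V_3)/6.2 = 0
Collecting terms (coefficients in siemens):
  0.3761·V_1 - 0.001471·V_2 - 0.00001099·V_3 - 0.1786·V_4 = 4.706
  0.004248·V_2 - 0.001471·V_1 = 0
  0.2169·V_3 - 0.00001099·V_1 - 0.1613·V_4 = 0
  0.3399·V_4 - 0.1786·V_1 - 0.1613·V_3 = 0
Solving these 4 simultaneous equations (Gaussian elimination) gives:
  V_1 = 20.41 V, V_2 = 7.064 V, V_3 = 12.33 V, V_4 = 16.57 V
Power in each resistor, P = (ΔV)²/R:
  P_R1 = (20.41 - 7.064)²/680 = 0.2618 W
  P_R2 = (20.41 - 16.57)²/5.6 = 2.626 W
  P_R3 = (20.41 - 12.33)²/91000 = 0.0007174 W
  P_R4 = (7.064 - 0)²/360 = 0.1386 W
  P_R5 = (24 - 20.41)²/5.1 = 2.531 W
  P_R6 = (12.33 - 16.57)²/6.2 = 2.907 W
  P_R7 = (12.33 - 0)²/18 = 8.442 W
P_total = P_R1 + P_R2 + P_R3 + P_R4 + P_R5 + P_R6 + P_R7 = 16.91 W

Final answer: 16.91 W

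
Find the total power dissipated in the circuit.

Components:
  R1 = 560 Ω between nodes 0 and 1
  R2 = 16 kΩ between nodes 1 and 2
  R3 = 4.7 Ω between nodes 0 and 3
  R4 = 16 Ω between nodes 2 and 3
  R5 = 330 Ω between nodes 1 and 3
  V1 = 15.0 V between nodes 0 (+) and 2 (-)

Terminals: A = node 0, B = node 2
Nodal analysis, taking node 2 as the 0 V reference.
Source V1 fixes V_0 = 15 V.
KCL at each unknown node (sum of currents leaving = 0; resistances in Ω):
  Node 1: (V_1 - 15)/560 + (V_1 - 0)/16000 + (V_1 - V_3)/330 = 0
  Node 3: (V_3 - 15)/4.7 + (V_3 - 0)/16 + (V_3 - V_1)/330 = 0
Collecting terms (coefficients in siemens):
  0.004879·V_1 - 0.00303·V_3 = 0.02679
  0.2783·V_3 - 0.00303·V_1 = 3.191
Determinant D = (0.004879)(0.2783) - (-0.00303)(-0.00303) = 0.001348
V_1 = [(0.02679)(0.2783) - (-0.00303)(3.191)]/D = 12.7 V
V_3 = [(0.004879)(3.191) - (0.02679)(-0.00303)]/D = 11.61 V
Power in each resistor, P = (ΔV)²/R:
  P_R1 = (15 - 12.7)²/560 = 0.009448 W
  P_R2 = (12.7 - 0)²/16000 = 0.01008 W
  P_R3 = (15 - 11.61)²/4.7 = 2.451 W
  P_R4 = (0 - 11.61)²/16 = 8.419 W
  P_R5 = (12.7 - 11.61)²/330 = 0.003624 W
P_total = P_R1 + P_R2 + P_R3 + P_R4 + P_R5 = 10.89 W

Final answer: 10.89 W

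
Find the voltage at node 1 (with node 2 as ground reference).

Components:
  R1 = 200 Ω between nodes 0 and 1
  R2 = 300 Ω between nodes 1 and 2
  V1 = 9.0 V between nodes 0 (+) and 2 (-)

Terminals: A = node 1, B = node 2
Nodal analysis, taking node 2 as the 0 V reference.
Source V1 fixes V_0 = 9 V.
KCL at each unknown node (sum of currents leaving = 0; resistances in Ω):
  Node 1: (V_1 - 9)/200 + (V_1 - 0)/300 = 0
Collecting terms: 0.008333 × V_1 = 0.045  =>  V_1 = 5.4 V
The requested potential is V_1 = 5.4 V.

Final answer: V_1 = 5.4 V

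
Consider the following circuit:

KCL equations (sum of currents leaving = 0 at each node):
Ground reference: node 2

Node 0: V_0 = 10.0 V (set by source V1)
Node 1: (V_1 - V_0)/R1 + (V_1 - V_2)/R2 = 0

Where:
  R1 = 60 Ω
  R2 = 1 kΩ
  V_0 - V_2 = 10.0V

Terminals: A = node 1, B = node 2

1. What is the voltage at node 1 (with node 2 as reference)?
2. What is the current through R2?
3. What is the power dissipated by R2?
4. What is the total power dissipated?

Nodal analysis, taking node 2 as the 0 V reference.
Source V1 fixes V_0 = 10 V.
KCL at each unknown node (sum of currents leaving = 0; resistances in Ω):
  Node 1: (V_1 - 10)/60 + (V_1 - 0)/1000 = 0
Collecting terms: 0.01767 × V_1 = 0.1667  =>  V_1 = 9.434 V
Part 1:
  Read off the nodal solution: V_1 = 9.434 V
Part 2:
  I_R2 = (V_1 - V_2)/R2 = (9.434 - 0)/1000 = 0.009434 A
  Magnitude: I_R2 = 0.009434 A
Part 3:
  I_R2 = (V_1 - V_2)/R2 = (9.434 - 0)/1000 = 0.009434 A
  P_R2 = I_R2² × R2 = (0.009434)² × 1000 = 0.089 W
Part 4:
  Power in each resistor, P = (ΔV)²/R:
    P_R1 = (10 - 9.434)²/60 = 0.00534 W
    P_R2 = (9.434 - 0)²/1000 = 0.089 W
  P_total = P_R1 + P_R2 = 0.09434 W

Final answers:
1. V_1 = 9.434 V
2. I_R2 = 0.009434 A
3. P_R2 = 0.089 W
4. P_total = 0.09434 W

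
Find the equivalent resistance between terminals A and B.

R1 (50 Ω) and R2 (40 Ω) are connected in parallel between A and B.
Reduce the network between node 0 (A) and node 1 (B) by series/parallel combination:
  Rp1 = R1 ‖ R2 (parallel, both between nodes 0 and 1) = 1/(1/50 + 1/40) = 22.22 Ω
R_eq = 22.22 Ω

Final answer: 22.22 Ω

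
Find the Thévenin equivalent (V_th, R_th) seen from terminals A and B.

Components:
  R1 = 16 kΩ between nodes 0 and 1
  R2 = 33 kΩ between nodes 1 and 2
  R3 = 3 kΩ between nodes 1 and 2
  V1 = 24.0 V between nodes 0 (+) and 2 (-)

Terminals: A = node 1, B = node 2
Step 1 — V_th is the open-circuit voltage V_A - V_B (nothing connected across the terminals).
Nodal analysis, taking node 2 as the 0 V reference.
Source V1 fixes V_0 = 24 V.
KCL at each unknown node (sum of currents leaving = 0; resistances in Ω):
  Node 1: (V_1 - 24)/16000 + (V_1 - 0)/33000 + (V_1 - 0)/3000 = 0
Collecting terms: 0.0004261 × V_1 = 0.0015  =>  V_1 = 3.52 V
V_th = V_1 - V_2 = 3.52 - 0 = 3.52 V
Step 2 — R_th: zero the source — replace V1 by a short circuit (node 2 merges into node 0) — and find the resistance seen between A (node 1) and B (node 0).
Reduce the network between node 1 (A) and node 0 (B) by series/parallel combination:
  Rp1 = R1 ‖ R2 ‖ R3 (parallel, all between nodes 0 and 1) = 1/(1/16000 + 1/33000 + 1/3000) = 2347 Ω
R_th = 2.347 kΩ

Final answer: V_th = 3.52 V, R_th = 2.347 kΩ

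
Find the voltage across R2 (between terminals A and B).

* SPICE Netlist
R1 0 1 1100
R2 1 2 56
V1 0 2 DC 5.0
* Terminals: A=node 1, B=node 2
R1 and R2 are in series across V1 (node 0 → node 1 → node 2), and the output A–B is taken across R2, so this is a voltage divider.
Series current: I = V1/(R1 + R2) = 5/(1100 + 56) = 5/1156 = 0.004325 A
V_R2 = I × R2 = V1 × R2/(R1 + R2) = 5 × 56/1156 = 0.2422 V

Final answer: 0.2422 V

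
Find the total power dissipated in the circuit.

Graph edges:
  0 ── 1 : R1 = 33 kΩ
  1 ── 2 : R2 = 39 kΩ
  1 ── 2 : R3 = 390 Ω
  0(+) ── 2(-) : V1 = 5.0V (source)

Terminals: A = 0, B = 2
Nodal analysis, taking node 2 as the 0 V reference.
Source V1 fixes V_0 = 5 V.
KCL at each unknown node (sum of currents leaving = 0; resistances in Ω):
  Node 1: (V_1 - 5)/33000 + (V_1 - 0)/39000 + (V_1 - 0)/390 = 0
Collecting terms: 0.00262 × V_1 = 0.0001515  =>  V_1 = 0.05783 V
Power in each resistor, P = (ΔV)²/R:
  P_R1 = (5 - 0.05783)²/33000 = 0.0007402 W
  P_R2 = (0.05783 - 0)²/39000 = 0.00000008575 W
  P_R3 = (0.05783 - 0)²/390 = 0.000008575 W
P_total = P_R1 + P_R2 + P_R3 = 0.0007488 W

Final answer: 0.0007488 W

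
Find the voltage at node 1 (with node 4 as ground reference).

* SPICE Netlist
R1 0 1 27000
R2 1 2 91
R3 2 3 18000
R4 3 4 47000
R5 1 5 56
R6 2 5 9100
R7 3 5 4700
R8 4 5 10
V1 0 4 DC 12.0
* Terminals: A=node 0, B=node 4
Nodal analysis, taking node 4 as the 0 V reference.
Source V1 fixes V_0 = 12 V.
KCL at each unknown node (sum of currents leaving = 0; resistances in Ω):
  Node 1: (V_1 - 12)/27000 + (V_1 - V_2)/91 + (V_1 - V_5)/56 = 0
  Node 2: (V_2 - V_1)/91 + (V_2 - V_3)/18000 + (V_2 - V_5)/9100 = 0
  Node 3: (V_3 - V_2)/18000 + (V_3 - 0)/47000 + (V_3 - V_5)/4700 = 0
  Node 5: (V_5 - V_1)/56 + (V_5 - V_2)/9100 + (V_5 - V_3)/4700 + (V_5 - 0)/10 = 0
Collecting terms (coefficients in siemens):
  0.02888·V_1 - 0.01099·V_2 - 0.01786·V_5 = 0.0004444
  0.01115·V_2 - 0.01099·V_1 - 0.00005556·V_3 - 0.0001099·V_5 = 0
  0.0002896·V_3 - 0.00005556·V_2 - 0.0002128·V_5 = 0
  0.1182·V_5 - 0.01786·V_1 - 0.0001099·V_2 - 0.0002128·V_3 = 0
Solving these 4 simultaneous equations (Gaussian elimination) gives:
  V_1 = 0.02905 V, V_2 = 0.02871 V, V_3 = 0.008763 V, V_5 = 0.004432 V
The requested potential is V_1 = 0.02905 V.

Final answer: V_1 = 0.02905 V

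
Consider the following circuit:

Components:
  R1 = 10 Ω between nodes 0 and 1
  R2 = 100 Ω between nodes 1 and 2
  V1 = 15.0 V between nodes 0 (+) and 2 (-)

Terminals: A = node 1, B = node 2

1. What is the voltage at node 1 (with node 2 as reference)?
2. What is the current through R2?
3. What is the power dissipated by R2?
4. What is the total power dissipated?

Nodal analysis, taking node 2 as the 0 V reference.
Source V1 fixes V_0 = 15 V.
KCL at each unknown node (sum of currents leaving = 0; resistances in Ω):
  Node 1: (V_1 - 15)/10 + (V_1 - 0)/100 = 0
Collecting terms: 0.11 × V_1 = 1.5  =>  V_1 = 13.64 V
Part 1:
  Read off the nodal solution: V_1 = 13.64 V
Part 2:
  I_R2 = (V_1 - V_2)/R2 = (13.64 - 0)/100 = 0.1364 A
  Magnitude: I_R2 = 0.1364 A
Part 3:
  I_R2 = (V_1 - V_2)/R2 = (13.64 - 0)/100 = 0.1364 A
  P_R2 = I_R2² × R2 = (0.1364)² × 100 = 1.86 W
Part 4:
  Power in each resistor, P = (ΔV)²/R:
    P_R1 = (15 - 13.64)²/10 = 0.186 W
    P_R2 = (13.64 - 0)²/100 = 1.86 W
  P_total = P_R1 + P_R2 = 2.045 W

Final answers:
1. V_1 = 13.64 V
2. I_R2 = 0.1364 A
3. P_R2 = 1.86 W
4. P_total = 2.045 W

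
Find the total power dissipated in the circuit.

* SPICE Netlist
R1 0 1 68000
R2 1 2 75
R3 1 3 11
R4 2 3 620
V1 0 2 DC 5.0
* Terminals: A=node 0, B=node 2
Nodal analysis, taking node 2 as the 0 V reference.
Source V1 fixes V_0 = 5 V.
KCL at each unknown node (sum of currents leaving = 0; resistances in Ω):
  Node 1: (V_1 - 5)/68000 + (V_1 - 0)/75 + (V_1 - V_3)/11 = 0
  Node 3: (V_3 - V_1)/11 + (V_3 - 0)/620 = 0
Collecting terms (coefficients in siemens):
  0.1043·V_1 - 0.09091·V_3 = 0.00007353
  0.09252·V_3 - 0.09091·V_1 = 0
Determinant D = (0.1043)(0.09252) - (-0.09091)(-0.09091) = 0.001382
V_1 = [(0.00007353)(0.09252) - (-0.09091)(0)]/D = 0.004924 V
V_3 = [(0.1043)(0) - (0.00007353)(-0.09091)]/D = 0.004838 V
Power in each resistor, P = (ΔV)²/R:
  P_R1 = (5 - 0.004924)²/68000 = 0.0003669 W
  P_R2 = (0.004924 - 0)²/75 = 0.0000003233 W
  P_R3 = (0.004924 - 0.004838)²/11 = 0.0000000006698 W
  P_R4 = (0 - 0.004838)²/620 = 0.00000003775 W
P_total = P_R1 + P_R2 + P_R3 + P_R4 = 0.0003673 W

Final answer: 0.0003673 W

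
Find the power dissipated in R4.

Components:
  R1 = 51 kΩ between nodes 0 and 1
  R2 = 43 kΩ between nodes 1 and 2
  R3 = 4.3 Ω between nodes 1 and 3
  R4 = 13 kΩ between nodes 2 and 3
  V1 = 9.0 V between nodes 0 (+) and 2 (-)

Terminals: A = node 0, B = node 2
Nodal analysis, taking node 2 as the 0 V reference.
Source V1 fixes V_0 = 9 V.
KCL at each unknown node (sum of currents leaving = 0; resistances in Ω):
  Node 1: (V_1 - 9)/51000 + (V_1 - 0)/43000 + (V_1 - V_3)/4.3 = 0
  Node 3: (V_3 - V_1)/4.3 + (V_3 - 0)/13000 = 0
Collecting terms (coefficients in siemens):
  0.2326·V_1 - 0.2326·V_3 = 0.0001765
  0.2326·V_3 - 0.2326·V_1 = 0
Determinant D = (0.2326)(0.2326) - (-0.2326)(-0.2326) = 0.00002786
V_1 = [(0.0001765)(0.2326) - (-0.2326)(0)]/D = 1.474 V
V_3 = [(0.2326)(0) - (0.0001765)(-0.2326)]/D = 1.473 V
I_R4 = (V_2 - V_3)/R4 = (0 - 1.473)/13000 = -0.0001133 A
P_R4 = I_R4² × R4 = (-0.0001133)² × 13000 = 0.0001669 W

Final answer: 0.0001669 W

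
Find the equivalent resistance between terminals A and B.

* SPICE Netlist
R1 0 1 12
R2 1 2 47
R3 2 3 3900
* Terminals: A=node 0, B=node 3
Reduce the network between node 0 (A) and node 3 (B) by series/parallel combination:
  Rs1 = R1 + R2 (series, joined only at node 1) = 12 + 47 = 59 Ω
  Rs2 = R3 + Rs1 (series, joined only at node 2) = 3900 + 59 = 3959 Ω
R_eq = 3.959 kΩ

Final answer: 3.959 kΩ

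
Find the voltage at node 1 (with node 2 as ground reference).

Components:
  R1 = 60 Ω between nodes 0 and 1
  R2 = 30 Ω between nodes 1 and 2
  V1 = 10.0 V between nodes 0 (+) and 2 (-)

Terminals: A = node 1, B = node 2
Nodal analysis, taking node 2 as the 0 V reference.
Source V1 fixes V_0 = 10 V.
KCL at each unknown node (sum of currents leaving = 0; resistances in Ω):
  Node 1: (V_1 - 10)/60 + (V_1 - 0)/30 = 0
Collecting terms: 0.05 × V_1 = 0.1667  =>  V_1 = 3.333 V
The requested potential is V_1 = 3.333 V.

Final answer: V_1 = 3.333 V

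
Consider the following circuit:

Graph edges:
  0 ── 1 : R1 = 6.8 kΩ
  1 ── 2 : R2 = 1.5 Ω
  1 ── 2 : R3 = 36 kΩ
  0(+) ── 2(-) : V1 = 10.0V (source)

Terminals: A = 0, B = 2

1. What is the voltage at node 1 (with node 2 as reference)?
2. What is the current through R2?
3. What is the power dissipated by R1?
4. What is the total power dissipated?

Nodal analysis, taking node 2 as the 0 V reference.
Source V1 fixes V_0 = 10 V.
KCL at each unknown node (sum of currents leaving = 0; resistances in Ω):
  Node 1: (V_1 - 10)/6800 + (V_1 - 0)/1.5 + (V_1 - 0)/36000 = 0
Collecting terms: 0.6668 × V_1 = 0.001471  =>  V_1 = 0.002205 V
Part 1:
  Read off the nodal solution: V_1 = 0.002205 V
Part 2:
  I_R2 = (V_1 - V_2)/R2 = (0.002205 - 0)/1.5 = 0.00147 A
  Magnitude: I_R2 = 0.00147 A
Part 3:
  I_R1 = (V_0 - V_1)/R1 = (10 - 0.002205)/6800 = 0.00147 A
  P_R1 = I_R1² × R1 = (0.00147)² × 6800 = 0.0147 W
Part 4:
  Power in each resistor, P = (ΔV)²/R:
    P_R1 = (10 - 0.002205)²/6800 = 0.0147 W
    P_R2 = (0.002205 - 0)²/1.5 = 0.000003242 W
    P_R3 = (0.002205 - 0)²/36000 = 0.0000000001351 W
  P_total = P_R1 + P_R2 + P_R3 = 0.0147 W

Final answers:
1. V_1 = 0.002205 V
2. I_R2 = 0.00147 A
3. P_R1 = 0.0147 W
4. P_total = 0.0147 W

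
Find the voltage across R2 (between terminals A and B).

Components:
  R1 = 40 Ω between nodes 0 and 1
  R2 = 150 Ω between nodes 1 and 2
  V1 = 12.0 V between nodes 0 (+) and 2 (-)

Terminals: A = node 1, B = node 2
R1 and R2 are in series across V1 (node 0 → node 1 → node 2), and the output A–B is taken across R2, so this is a voltage divider.
Series current: I = V1/(R1 + R2) = 12/(40 + 150) = 12/190 = 0.06316 A
V_R2 = I × R2 = V1 × R2/(R1 + R2) = 12 × 150/190 = 9.474 V

Final answer: 9.474 V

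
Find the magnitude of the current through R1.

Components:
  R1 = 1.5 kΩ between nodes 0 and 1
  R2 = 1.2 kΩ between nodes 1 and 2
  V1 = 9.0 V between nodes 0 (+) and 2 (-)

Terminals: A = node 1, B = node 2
Nodal analysis, taking node 2 as the 0 V reference.
Source V1 fixes V_0 = 9 V.
KCL at each unknown node (sum of currents leaving = 0; resistances in Ω):
  Node 1: (V_1 - 9)/1500 + (V_1 - 0)/1200 = 0
Collecting terms: 0.0015 × V_1 = 0.006  =>  V_1 = 4 V
I_R1 = (V_0 - V_1)/R1 = (9 - 4)/1500 = 0.003333 A
|I_R1| = 0.003333 A

Final answer: |I_R1| = 0.003333 A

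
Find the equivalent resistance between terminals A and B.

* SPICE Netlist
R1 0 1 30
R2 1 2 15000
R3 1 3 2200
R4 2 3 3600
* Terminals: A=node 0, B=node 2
Reduce the network between node 0 (A) and node 2 (B) by series/parallel combination:
  Rs1 = R3 + R4 (series, joined only at node 3) = 2200 + 3600 = 5800 Ω
  Rp1 = R2 ‖ Rs1 (parallel, both between nodes 1 and 2) = 1/(1/15000 + 1/5800) = 4183 Ω
  Rs2 = R1 + Rp1 (series, joined only at node 1) = 30 + 4183 = 4213 Ω
R_eq = 4.213 kΩ

Final answer: 4.213 kΩ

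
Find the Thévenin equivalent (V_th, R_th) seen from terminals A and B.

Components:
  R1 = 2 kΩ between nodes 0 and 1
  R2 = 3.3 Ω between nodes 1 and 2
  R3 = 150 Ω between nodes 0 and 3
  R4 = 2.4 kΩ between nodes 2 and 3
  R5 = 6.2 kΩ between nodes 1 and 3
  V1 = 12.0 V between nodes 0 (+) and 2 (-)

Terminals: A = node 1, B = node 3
Step 1 — V_th is the open-circuit voltage V_A - V_B (nothing connected across the terminals).
Nodal analysis, taking node 2 as the 0 V reference.
Source V1 fixes V_0 = 12 V.
KCL at each unknown node (sum of currents leaving = 0; resistances in Ω):
  Node 1: (V_1 - 12)/2000 + (V_1 - 0)/3.3 + (V_1 - V_3)/6200 = 0
  Node 3: (V_3 - 12)/150 + (V_3 - 0)/2400 + (V_3 - V_1)/6200 = 0
Collecting terms (coefficients in siemens):
  0.3037·V_1 - 0.0001613·V_3 = 0.006
  0.007245·V_3 - 0.0001613·V_1 = 0.08
Determinant D = (0.3037)(0.007245) - (-0.0001613)(-0.0001613) = 0.0022
V_1 = [(0.006)(0.007245) - (-0.0001613)(0.08)]/D = 0.02562 V
V_3 = [(0.3037)(0.08) - (0.006)(-0.0001613)]/D = 11.04 V
V_th = V_1 - V_3 = 0.02562 - 11.04 = -11.02 V
Step 2 — R_th: zero the source — replace V1 by a short circuit (node 2 merges into node 0) — and find the resistance seen between A (node 1) and B (node 3).
Reduce the network between node 1 (A) and node 3 (B) by series/parallel combination:
  Rp1 = R1 ‖ R2 (parallel, both between nodes 0 and 1) = 1/(1/2000 + 1/3.3) = 3.295 Ω
  Rp2 = R3 ‖ R4 (parallel, both between nodes 0 and 3) = 1/(1/150 + 1/2400) = 141.2 Ω
  Rs1 = Rp1 + Rp2 (series, joined only at node 0) = 3.295 + 141.2 = 144.5 Ω
  Rp3 = R5 ‖ Rs1 (parallel, both between nodes 1 and 3) = 1/(1/6200 + 1/144.5) = 141.2 Ω
R_th = 141.2 Ω

Final answer: V_th = -11.02 V, R_th = 141.2 Ω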